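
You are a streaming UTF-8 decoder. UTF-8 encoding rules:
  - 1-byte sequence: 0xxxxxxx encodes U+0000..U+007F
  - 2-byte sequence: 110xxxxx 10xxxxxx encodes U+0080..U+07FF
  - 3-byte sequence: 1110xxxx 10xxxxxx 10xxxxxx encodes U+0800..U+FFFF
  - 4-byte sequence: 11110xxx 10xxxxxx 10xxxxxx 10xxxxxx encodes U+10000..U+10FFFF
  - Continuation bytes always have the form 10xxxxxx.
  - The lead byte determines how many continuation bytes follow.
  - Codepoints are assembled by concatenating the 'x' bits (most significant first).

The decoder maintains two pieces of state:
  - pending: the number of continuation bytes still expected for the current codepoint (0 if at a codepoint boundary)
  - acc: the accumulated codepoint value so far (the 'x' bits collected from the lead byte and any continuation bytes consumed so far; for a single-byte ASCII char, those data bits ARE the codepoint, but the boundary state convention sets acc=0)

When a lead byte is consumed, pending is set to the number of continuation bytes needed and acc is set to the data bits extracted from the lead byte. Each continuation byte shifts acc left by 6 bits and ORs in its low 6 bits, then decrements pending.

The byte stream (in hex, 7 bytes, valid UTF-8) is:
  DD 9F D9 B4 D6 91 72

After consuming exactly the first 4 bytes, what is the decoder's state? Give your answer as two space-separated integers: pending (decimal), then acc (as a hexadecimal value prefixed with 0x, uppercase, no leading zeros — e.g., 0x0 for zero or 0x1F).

Answer: 0 0x674

Derivation:
Byte[0]=DD: 2-byte lead. pending=1, acc=0x1D
Byte[1]=9F: continuation. acc=(acc<<6)|0x1F=0x75F, pending=0
Byte[2]=D9: 2-byte lead. pending=1, acc=0x19
Byte[3]=B4: continuation. acc=(acc<<6)|0x34=0x674, pending=0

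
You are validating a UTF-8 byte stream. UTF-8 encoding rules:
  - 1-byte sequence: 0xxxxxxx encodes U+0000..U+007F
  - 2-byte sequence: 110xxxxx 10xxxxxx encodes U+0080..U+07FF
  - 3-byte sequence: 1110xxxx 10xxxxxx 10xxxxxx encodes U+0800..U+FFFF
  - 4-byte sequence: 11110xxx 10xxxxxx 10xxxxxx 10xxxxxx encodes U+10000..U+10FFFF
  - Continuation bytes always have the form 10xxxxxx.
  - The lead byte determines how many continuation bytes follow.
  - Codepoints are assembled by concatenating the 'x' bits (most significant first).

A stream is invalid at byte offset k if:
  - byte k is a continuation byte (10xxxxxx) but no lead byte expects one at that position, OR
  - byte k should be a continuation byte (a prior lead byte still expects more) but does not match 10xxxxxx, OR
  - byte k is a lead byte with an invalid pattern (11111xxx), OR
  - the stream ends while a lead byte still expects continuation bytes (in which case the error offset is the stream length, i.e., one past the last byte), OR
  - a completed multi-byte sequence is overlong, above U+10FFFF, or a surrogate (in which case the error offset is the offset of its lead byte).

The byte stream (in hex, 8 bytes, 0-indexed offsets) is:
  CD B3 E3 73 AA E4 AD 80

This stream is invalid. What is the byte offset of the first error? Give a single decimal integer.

Answer: 3

Derivation:
Byte[0]=CD: 2-byte lead, need 1 cont bytes. acc=0xD
Byte[1]=B3: continuation. acc=(acc<<6)|0x33=0x373
Completed: cp=U+0373 (starts at byte 0)
Byte[2]=E3: 3-byte lead, need 2 cont bytes. acc=0x3
Byte[3]=73: expected 10xxxxxx continuation. INVALID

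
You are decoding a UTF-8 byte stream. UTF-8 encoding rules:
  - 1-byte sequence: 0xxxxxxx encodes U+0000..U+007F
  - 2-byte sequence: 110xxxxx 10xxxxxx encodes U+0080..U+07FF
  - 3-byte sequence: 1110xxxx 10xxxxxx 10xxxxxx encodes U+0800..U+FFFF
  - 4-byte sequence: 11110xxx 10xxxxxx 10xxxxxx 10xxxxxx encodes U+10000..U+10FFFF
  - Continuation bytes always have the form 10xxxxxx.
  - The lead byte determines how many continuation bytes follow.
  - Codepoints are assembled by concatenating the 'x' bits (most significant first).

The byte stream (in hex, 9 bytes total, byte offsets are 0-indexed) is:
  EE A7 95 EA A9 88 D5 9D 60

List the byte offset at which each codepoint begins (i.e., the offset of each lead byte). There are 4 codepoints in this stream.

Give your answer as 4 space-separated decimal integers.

Answer: 0 3 6 8

Derivation:
Byte[0]=EE: 3-byte lead, need 2 cont bytes. acc=0xE
Byte[1]=A7: continuation. acc=(acc<<6)|0x27=0x3A7
Byte[2]=95: continuation. acc=(acc<<6)|0x15=0xE9D5
Completed: cp=U+E9D5 (starts at byte 0)
Byte[3]=EA: 3-byte lead, need 2 cont bytes. acc=0xA
Byte[4]=A9: continuation. acc=(acc<<6)|0x29=0x2A9
Byte[5]=88: continuation. acc=(acc<<6)|0x08=0xAA48
Completed: cp=U+AA48 (starts at byte 3)
Byte[6]=D5: 2-byte lead, need 1 cont bytes. acc=0x15
Byte[7]=9D: continuation. acc=(acc<<6)|0x1D=0x55D
Completed: cp=U+055D (starts at byte 6)
Byte[8]=60: 1-byte ASCII. cp=U+0060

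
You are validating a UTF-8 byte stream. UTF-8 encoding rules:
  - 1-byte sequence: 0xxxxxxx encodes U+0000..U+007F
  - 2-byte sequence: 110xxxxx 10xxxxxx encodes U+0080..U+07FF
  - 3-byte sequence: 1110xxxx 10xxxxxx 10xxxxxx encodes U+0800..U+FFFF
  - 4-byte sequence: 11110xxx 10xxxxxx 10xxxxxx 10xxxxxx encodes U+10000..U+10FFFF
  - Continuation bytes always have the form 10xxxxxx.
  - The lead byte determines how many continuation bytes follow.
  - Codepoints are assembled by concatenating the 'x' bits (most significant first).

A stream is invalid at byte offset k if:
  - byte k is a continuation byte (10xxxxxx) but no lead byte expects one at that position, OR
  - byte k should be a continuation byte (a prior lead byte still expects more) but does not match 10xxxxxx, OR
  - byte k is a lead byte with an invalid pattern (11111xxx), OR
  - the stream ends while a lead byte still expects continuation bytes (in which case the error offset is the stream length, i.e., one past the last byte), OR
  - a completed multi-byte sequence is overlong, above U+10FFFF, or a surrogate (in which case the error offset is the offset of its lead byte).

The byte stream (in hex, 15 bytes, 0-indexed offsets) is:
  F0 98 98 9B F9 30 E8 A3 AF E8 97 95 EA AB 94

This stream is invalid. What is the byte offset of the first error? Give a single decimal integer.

Byte[0]=F0: 4-byte lead, need 3 cont bytes. acc=0x0
Byte[1]=98: continuation. acc=(acc<<6)|0x18=0x18
Byte[2]=98: continuation. acc=(acc<<6)|0x18=0x618
Byte[3]=9B: continuation. acc=(acc<<6)|0x1B=0x1861B
Completed: cp=U+1861B (starts at byte 0)
Byte[4]=F9: INVALID lead byte (not 0xxx/110x/1110/11110)

Answer: 4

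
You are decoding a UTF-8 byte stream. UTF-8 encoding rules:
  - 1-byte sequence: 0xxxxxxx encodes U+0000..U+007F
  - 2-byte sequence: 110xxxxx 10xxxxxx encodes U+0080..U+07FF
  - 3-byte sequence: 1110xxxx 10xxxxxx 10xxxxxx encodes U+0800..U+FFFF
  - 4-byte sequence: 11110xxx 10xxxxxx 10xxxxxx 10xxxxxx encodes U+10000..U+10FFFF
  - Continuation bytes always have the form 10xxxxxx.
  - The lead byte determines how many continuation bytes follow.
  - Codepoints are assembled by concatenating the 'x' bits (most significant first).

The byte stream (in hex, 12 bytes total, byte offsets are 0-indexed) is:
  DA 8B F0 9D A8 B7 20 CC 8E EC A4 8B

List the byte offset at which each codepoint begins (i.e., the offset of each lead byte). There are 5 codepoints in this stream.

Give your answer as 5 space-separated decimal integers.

Byte[0]=DA: 2-byte lead, need 1 cont bytes. acc=0x1A
Byte[1]=8B: continuation. acc=(acc<<6)|0x0B=0x68B
Completed: cp=U+068B (starts at byte 0)
Byte[2]=F0: 4-byte lead, need 3 cont bytes. acc=0x0
Byte[3]=9D: continuation. acc=(acc<<6)|0x1D=0x1D
Byte[4]=A8: continuation. acc=(acc<<6)|0x28=0x768
Byte[5]=B7: continuation. acc=(acc<<6)|0x37=0x1DA37
Completed: cp=U+1DA37 (starts at byte 2)
Byte[6]=20: 1-byte ASCII. cp=U+0020
Byte[7]=CC: 2-byte lead, need 1 cont bytes. acc=0xC
Byte[8]=8E: continuation. acc=(acc<<6)|0x0E=0x30E
Completed: cp=U+030E (starts at byte 7)
Byte[9]=EC: 3-byte lead, need 2 cont bytes. acc=0xC
Byte[10]=A4: continuation. acc=(acc<<6)|0x24=0x324
Byte[11]=8B: continuation. acc=(acc<<6)|0x0B=0xC90B
Completed: cp=U+C90B (starts at byte 9)

Answer: 0 2 6 7 9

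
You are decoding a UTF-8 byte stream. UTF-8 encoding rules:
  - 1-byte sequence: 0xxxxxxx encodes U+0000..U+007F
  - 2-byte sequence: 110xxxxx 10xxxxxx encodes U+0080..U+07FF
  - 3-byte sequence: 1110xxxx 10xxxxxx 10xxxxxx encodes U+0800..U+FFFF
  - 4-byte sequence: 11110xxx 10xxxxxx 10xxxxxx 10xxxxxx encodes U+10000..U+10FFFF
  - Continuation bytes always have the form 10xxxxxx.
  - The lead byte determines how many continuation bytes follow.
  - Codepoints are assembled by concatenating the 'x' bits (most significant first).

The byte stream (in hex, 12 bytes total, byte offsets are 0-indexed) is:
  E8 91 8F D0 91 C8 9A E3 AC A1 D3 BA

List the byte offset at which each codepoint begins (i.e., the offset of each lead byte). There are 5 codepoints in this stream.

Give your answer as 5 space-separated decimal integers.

Answer: 0 3 5 7 10

Derivation:
Byte[0]=E8: 3-byte lead, need 2 cont bytes. acc=0x8
Byte[1]=91: continuation. acc=(acc<<6)|0x11=0x211
Byte[2]=8F: continuation. acc=(acc<<6)|0x0F=0x844F
Completed: cp=U+844F (starts at byte 0)
Byte[3]=D0: 2-byte lead, need 1 cont bytes. acc=0x10
Byte[4]=91: continuation. acc=(acc<<6)|0x11=0x411
Completed: cp=U+0411 (starts at byte 3)
Byte[5]=C8: 2-byte lead, need 1 cont bytes. acc=0x8
Byte[6]=9A: continuation. acc=(acc<<6)|0x1A=0x21A
Completed: cp=U+021A (starts at byte 5)
Byte[7]=E3: 3-byte lead, need 2 cont bytes. acc=0x3
Byte[8]=AC: continuation. acc=(acc<<6)|0x2C=0xEC
Byte[9]=A1: continuation. acc=(acc<<6)|0x21=0x3B21
Completed: cp=U+3B21 (starts at byte 7)
Byte[10]=D3: 2-byte lead, need 1 cont bytes. acc=0x13
Byte[11]=BA: continuation. acc=(acc<<6)|0x3A=0x4FA
Completed: cp=U+04FA (starts at byte 10)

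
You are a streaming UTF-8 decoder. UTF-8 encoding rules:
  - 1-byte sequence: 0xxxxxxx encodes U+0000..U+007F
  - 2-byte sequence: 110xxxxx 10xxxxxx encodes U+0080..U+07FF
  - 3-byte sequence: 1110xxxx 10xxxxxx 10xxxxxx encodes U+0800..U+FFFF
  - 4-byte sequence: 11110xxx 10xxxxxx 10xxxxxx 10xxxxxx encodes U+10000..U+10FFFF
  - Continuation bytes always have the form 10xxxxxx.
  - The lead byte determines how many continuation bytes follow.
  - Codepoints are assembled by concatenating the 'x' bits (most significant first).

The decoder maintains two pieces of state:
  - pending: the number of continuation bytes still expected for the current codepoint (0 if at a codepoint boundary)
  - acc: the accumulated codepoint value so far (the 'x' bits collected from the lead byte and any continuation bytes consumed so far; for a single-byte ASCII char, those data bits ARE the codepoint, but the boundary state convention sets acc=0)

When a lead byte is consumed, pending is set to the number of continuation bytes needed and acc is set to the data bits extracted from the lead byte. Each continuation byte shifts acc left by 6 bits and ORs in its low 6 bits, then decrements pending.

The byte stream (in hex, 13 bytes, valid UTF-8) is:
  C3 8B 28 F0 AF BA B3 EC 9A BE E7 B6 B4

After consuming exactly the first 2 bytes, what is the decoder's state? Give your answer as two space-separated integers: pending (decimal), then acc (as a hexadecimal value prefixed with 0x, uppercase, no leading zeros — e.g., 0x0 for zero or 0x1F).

Byte[0]=C3: 2-byte lead. pending=1, acc=0x3
Byte[1]=8B: continuation. acc=(acc<<6)|0x0B=0xCB, pending=0

Answer: 0 0xCB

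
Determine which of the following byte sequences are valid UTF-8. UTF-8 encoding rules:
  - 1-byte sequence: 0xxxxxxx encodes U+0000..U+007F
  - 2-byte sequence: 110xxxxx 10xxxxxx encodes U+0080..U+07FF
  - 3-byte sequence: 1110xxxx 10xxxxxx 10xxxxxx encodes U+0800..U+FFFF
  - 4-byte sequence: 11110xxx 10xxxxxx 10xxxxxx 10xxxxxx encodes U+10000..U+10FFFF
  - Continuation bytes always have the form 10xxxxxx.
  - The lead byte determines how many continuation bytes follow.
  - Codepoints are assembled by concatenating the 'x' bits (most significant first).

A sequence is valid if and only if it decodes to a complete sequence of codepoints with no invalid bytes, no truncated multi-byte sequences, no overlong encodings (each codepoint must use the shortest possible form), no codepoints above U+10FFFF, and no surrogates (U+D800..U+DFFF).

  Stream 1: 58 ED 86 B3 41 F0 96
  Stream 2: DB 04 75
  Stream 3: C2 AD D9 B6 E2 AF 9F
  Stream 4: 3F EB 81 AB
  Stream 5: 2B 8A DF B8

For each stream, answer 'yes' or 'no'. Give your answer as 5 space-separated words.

Answer: no no yes yes no

Derivation:
Stream 1: error at byte offset 7. INVALID
Stream 2: error at byte offset 1. INVALID
Stream 3: decodes cleanly. VALID
Stream 4: decodes cleanly. VALID
Stream 5: error at byte offset 1. INVALID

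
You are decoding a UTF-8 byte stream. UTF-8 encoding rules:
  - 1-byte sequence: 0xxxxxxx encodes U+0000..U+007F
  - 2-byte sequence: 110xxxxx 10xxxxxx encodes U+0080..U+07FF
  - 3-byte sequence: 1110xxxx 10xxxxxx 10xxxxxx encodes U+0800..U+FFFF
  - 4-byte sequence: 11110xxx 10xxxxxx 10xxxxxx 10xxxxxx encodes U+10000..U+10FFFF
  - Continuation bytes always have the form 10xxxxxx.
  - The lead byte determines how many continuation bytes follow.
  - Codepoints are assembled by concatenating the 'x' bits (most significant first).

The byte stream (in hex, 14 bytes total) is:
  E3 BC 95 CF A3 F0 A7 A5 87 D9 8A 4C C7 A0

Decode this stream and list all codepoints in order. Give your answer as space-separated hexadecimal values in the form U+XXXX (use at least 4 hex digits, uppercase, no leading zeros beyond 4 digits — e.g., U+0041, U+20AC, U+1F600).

Answer: U+3F15 U+03E3 U+27947 U+064A U+004C U+01E0

Derivation:
Byte[0]=E3: 3-byte lead, need 2 cont bytes. acc=0x3
Byte[1]=BC: continuation. acc=(acc<<6)|0x3C=0xFC
Byte[2]=95: continuation. acc=(acc<<6)|0x15=0x3F15
Completed: cp=U+3F15 (starts at byte 0)
Byte[3]=CF: 2-byte lead, need 1 cont bytes. acc=0xF
Byte[4]=A3: continuation. acc=(acc<<6)|0x23=0x3E3
Completed: cp=U+03E3 (starts at byte 3)
Byte[5]=F0: 4-byte lead, need 3 cont bytes. acc=0x0
Byte[6]=A7: continuation. acc=(acc<<6)|0x27=0x27
Byte[7]=A5: continuation. acc=(acc<<6)|0x25=0x9E5
Byte[8]=87: continuation. acc=(acc<<6)|0x07=0x27947
Completed: cp=U+27947 (starts at byte 5)
Byte[9]=D9: 2-byte lead, need 1 cont bytes. acc=0x19
Byte[10]=8A: continuation. acc=(acc<<6)|0x0A=0x64A
Completed: cp=U+064A (starts at byte 9)
Byte[11]=4C: 1-byte ASCII. cp=U+004C
Byte[12]=C7: 2-byte lead, need 1 cont bytes. acc=0x7
Byte[13]=A0: continuation. acc=(acc<<6)|0x20=0x1E0
Completed: cp=U+01E0 (starts at byte 12)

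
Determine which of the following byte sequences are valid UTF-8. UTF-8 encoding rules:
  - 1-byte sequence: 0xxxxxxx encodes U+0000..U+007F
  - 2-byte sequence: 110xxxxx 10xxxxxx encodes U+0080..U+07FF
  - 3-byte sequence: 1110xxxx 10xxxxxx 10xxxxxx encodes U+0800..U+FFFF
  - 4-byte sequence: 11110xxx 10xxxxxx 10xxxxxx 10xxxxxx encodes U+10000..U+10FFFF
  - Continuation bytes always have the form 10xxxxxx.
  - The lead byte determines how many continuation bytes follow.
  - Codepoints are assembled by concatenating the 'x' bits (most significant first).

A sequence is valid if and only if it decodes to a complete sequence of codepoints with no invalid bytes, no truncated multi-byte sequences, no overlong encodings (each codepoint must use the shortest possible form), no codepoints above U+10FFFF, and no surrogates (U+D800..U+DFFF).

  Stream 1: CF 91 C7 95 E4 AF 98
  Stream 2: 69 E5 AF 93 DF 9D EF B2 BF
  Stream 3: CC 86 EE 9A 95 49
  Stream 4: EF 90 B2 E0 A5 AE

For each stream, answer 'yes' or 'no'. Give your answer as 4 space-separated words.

Stream 1: decodes cleanly. VALID
Stream 2: decodes cleanly. VALID
Stream 3: decodes cleanly. VALID
Stream 4: decodes cleanly. VALID

Answer: yes yes yes yes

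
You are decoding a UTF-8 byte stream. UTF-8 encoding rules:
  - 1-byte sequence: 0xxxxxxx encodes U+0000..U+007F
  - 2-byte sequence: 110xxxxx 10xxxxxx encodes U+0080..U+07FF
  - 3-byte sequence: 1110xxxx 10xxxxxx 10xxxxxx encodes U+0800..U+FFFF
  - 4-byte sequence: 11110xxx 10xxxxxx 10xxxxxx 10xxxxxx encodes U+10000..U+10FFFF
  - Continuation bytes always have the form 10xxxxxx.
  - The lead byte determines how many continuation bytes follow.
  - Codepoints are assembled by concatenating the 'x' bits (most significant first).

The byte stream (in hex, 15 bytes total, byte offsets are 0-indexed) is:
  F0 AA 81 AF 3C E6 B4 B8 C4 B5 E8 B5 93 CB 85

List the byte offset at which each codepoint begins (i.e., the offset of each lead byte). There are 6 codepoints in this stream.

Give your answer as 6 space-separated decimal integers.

Byte[0]=F0: 4-byte lead, need 3 cont bytes. acc=0x0
Byte[1]=AA: continuation. acc=(acc<<6)|0x2A=0x2A
Byte[2]=81: continuation. acc=(acc<<6)|0x01=0xA81
Byte[3]=AF: continuation. acc=(acc<<6)|0x2F=0x2A06F
Completed: cp=U+2A06F (starts at byte 0)
Byte[4]=3C: 1-byte ASCII. cp=U+003C
Byte[5]=E6: 3-byte lead, need 2 cont bytes. acc=0x6
Byte[6]=B4: continuation. acc=(acc<<6)|0x34=0x1B4
Byte[7]=B8: continuation. acc=(acc<<6)|0x38=0x6D38
Completed: cp=U+6D38 (starts at byte 5)
Byte[8]=C4: 2-byte lead, need 1 cont bytes. acc=0x4
Byte[9]=B5: continuation. acc=(acc<<6)|0x35=0x135
Completed: cp=U+0135 (starts at byte 8)
Byte[10]=E8: 3-byte lead, need 2 cont bytes. acc=0x8
Byte[11]=B5: continuation. acc=(acc<<6)|0x35=0x235
Byte[12]=93: continuation. acc=(acc<<6)|0x13=0x8D53
Completed: cp=U+8D53 (starts at byte 10)
Byte[13]=CB: 2-byte lead, need 1 cont bytes. acc=0xB
Byte[14]=85: continuation. acc=(acc<<6)|0x05=0x2C5
Completed: cp=U+02C5 (starts at byte 13)

Answer: 0 4 5 8 10 13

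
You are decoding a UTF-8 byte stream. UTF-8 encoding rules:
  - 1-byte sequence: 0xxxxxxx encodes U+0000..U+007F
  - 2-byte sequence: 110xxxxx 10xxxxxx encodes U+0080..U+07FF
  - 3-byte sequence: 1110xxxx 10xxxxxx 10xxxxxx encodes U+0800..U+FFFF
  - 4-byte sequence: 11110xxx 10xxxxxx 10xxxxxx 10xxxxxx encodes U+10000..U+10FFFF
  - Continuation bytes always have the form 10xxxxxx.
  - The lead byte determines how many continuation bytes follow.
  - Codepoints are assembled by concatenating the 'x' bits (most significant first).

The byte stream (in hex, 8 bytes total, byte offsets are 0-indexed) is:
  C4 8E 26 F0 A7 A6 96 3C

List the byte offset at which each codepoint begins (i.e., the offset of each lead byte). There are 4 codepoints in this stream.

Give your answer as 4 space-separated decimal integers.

Answer: 0 2 3 7

Derivation:
Byte[0]=C4: 2-byte lead, need 1 cont bytes. acc=0x4
Byte[1]=8E: continuation. acc=(acc<<6)|0x0E=0x10E
Completed: cp=U+010E (starts at byte 0)
Byte[2]=26: 1-byte ASCII. cp=U+0026
Byte[3]=F0: 4-byte lead, need 3 cont bytes. acc=0x0
Byte[4]=A7: continuation. acc=(acc<<6)|0x27=0x27
Byte[5]=A6: continuation. acc=(acc<<6)|0x26=0x9E6
Byte[6]=96: continuation. acc=(acc<<6)|0x16=0x27996
Completed: cp=U+27996 (starts at byte 3)
Byte[7]=3C: 1-byte ASCII. cp=U+003C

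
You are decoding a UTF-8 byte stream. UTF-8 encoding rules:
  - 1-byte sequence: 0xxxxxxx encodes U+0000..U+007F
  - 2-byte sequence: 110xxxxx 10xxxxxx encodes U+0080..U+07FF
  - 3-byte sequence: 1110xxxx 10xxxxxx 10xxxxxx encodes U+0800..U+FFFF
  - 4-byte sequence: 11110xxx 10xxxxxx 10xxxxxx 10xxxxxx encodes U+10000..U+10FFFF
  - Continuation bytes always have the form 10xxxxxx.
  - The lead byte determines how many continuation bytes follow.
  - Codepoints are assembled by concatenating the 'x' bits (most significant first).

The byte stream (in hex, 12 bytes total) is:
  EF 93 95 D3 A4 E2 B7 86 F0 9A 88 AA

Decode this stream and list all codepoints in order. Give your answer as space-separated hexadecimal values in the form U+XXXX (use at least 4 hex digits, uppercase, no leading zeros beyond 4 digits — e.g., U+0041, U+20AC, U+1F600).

Answer: U+F4D5 U+04E4 U+2DC6 U+1A22A

Derivation:
Byte[0]=EF: 3-byte lead, need 2 cont bytes. acc=0xF
Byte[1]=93: continuation. acc=(acc<<6)|0x13=0x3D3
Byte[2]=95: continuation. acc=(acc<<6)|0x15=0xF4D5
Completed: cp=U+F4D5 (starts at byte 0)
Byte[3]=D3: 2-byte lead, need 1 cont bytes. acc=0x13
Byte[4]=A4: continuation. acc=(acc<<6)|0x24=0x4E4
Completed: cp=U+04E4 (starts at byte 3)
Byte[5]=E2: 3-byte lead, need 2 cont bytes. acc=0x2
Byte[6]=B7: continuation. acc=(acc<<6)|0x37=0xB7
Byte[7]=86: continuation. acc=(acc<<6)|0x06=0x2DC6
Completed: cp=U+2DC6 (starts at byte 5)
Byte[8]=F0: 4-byte lead, need 3 cont bytes. acc=0x0
Byte[9]=9A: continuation. acc=(acc<<6)|0x1A=0x1A
Byte[10]=88: continuation. acc=(acc<<6)|0x08=0x688
Byte[11]=AA: continuation. acc=(acc<<6)|0x2A=0x1A22A
Completed: cp=U+1A22A (starts at byte 8)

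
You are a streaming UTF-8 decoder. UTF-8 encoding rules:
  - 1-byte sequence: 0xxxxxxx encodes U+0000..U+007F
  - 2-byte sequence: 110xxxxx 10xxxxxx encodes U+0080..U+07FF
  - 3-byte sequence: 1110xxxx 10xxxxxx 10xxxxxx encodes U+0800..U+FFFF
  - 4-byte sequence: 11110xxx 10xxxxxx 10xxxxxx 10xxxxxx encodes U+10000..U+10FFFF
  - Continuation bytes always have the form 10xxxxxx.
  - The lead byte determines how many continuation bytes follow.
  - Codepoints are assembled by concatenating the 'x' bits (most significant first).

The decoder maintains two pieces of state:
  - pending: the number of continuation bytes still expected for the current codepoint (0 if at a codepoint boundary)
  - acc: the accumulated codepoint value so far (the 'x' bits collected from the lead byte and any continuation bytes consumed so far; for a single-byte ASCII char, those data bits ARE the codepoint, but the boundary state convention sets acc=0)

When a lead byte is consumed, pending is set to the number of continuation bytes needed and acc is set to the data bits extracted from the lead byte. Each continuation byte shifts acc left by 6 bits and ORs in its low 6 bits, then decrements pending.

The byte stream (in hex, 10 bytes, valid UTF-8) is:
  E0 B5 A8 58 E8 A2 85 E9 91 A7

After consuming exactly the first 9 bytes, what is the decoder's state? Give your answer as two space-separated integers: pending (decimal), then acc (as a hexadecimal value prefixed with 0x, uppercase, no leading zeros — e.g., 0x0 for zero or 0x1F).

Byte[0]=E0: 3-byte lead. pending=2, acc=0x0
Byte[1]=B5: continuation. acc=(acc<<6)|0x35=0x35, pending=1
Byte[2]=A8: continuation. acc=(acc<<6)|0x28=0xD68, pending=0
Byte[3]=58: 1-byte. pending=0, acc=0x0
Byte[4]=E8: 3-byte lead. pending=2, acc=0x8
Byte[5]=A2: continuation. acc=(acc<<6)|0x22=0x222, pending=1
Byte[6]=85: continuation. acc=(acc<<6)|0x05=0x8885, pending=0
Byte[7]=E9: 3-byte lead. pending=2, acc=0x9
Byte[8]=91: continuation. acc=(acc<<6)|0x11=0x251, pending=1

Answer: 1 0x251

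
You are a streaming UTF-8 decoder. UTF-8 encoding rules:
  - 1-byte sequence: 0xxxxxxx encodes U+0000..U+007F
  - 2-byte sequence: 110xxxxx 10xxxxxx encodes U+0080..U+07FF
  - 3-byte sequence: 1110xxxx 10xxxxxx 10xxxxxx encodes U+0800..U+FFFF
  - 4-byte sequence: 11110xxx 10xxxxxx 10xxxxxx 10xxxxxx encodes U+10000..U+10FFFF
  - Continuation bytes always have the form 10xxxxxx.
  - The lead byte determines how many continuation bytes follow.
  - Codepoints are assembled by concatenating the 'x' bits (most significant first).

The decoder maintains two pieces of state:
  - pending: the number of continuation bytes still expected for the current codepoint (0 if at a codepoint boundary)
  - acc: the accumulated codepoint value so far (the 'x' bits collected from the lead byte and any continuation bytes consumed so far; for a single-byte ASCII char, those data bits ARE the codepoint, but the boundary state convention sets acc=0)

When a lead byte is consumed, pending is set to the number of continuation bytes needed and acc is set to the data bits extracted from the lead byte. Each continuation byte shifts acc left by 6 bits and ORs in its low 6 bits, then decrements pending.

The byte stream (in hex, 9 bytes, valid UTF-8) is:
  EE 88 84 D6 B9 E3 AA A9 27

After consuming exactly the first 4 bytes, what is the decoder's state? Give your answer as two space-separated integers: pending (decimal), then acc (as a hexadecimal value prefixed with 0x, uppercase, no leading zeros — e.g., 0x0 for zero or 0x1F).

Byte[0]=EE: 3-byte lead. pending=2, acc=0xE
Byte[1]=88: continuation. acc=(acc<<6)|0x08=0x388, pending=1
Byte[2]=84: continuation. acc=(acc<<6)|0x04=0xE204, pending=0
Byte[3]=D6: 2-byte lead. pending=1, acc=0x16

Answer: 1 0x16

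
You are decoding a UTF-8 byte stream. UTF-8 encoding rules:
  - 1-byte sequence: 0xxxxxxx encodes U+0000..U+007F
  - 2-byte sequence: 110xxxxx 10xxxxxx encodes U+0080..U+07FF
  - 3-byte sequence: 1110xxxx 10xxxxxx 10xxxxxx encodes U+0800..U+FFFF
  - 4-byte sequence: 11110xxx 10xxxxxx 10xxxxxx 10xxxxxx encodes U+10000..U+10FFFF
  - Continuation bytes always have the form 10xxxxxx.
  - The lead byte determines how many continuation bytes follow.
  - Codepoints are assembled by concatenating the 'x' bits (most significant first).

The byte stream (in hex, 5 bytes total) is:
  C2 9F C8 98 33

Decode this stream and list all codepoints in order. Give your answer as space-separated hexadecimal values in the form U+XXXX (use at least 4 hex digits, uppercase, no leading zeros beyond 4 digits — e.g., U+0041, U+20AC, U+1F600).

Byte[0]=C2: 2-byte lead, need 1 cont bytes. acc=0x2
Byte[1]=9F: continuation. acc=(acc<<6)|0x1F=0x9F
Completed: cp=U+009F (starts at byte 0)
Byte[2]=C8: 2-byte lead, need 1 cont bytes. acc=0x8
Byte[3]=98: continuation. acc=(acc<<6)|0x18=0x218
Completed: cp=U+0218 (starts at byte 2)
Byte[4]=33: 1-byte ASCII. cp=U+0033

Answer: U+009F U+0218 U+0033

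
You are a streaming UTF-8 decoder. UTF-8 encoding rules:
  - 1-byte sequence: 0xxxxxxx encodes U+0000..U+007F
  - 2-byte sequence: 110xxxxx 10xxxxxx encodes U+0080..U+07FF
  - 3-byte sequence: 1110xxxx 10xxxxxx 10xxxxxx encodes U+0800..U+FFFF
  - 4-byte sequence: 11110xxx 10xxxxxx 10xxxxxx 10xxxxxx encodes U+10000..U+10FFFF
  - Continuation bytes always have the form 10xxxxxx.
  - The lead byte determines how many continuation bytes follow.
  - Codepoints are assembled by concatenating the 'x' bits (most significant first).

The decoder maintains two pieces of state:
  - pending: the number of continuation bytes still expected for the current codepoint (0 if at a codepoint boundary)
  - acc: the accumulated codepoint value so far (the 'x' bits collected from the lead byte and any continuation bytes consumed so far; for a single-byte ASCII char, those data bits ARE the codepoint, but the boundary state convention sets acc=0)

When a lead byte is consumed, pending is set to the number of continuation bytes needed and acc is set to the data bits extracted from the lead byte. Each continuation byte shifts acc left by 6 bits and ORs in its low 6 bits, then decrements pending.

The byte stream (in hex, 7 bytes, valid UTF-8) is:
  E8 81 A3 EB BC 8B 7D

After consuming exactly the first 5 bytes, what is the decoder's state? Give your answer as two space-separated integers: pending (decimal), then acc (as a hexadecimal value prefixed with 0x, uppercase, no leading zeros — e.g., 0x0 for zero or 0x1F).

Answer: 1 0x2FC

Derivation:
Byte[0]=E8: 3-byte lead. pending=2, acc=0x8
Byte[1]=81: continuation. acc=(acc<<6)|0x01=0x201, pending=1
Byte[2]=A3: continuation. acc=(acc<<6)|0x23=0x8063, pending=0
Byte[3]=EB: 3-byte lead. pending=2, acc=0xB
Byte[4]=BC: continuation. acc=(acc<<6)|0x3C=0x2FC, pending=1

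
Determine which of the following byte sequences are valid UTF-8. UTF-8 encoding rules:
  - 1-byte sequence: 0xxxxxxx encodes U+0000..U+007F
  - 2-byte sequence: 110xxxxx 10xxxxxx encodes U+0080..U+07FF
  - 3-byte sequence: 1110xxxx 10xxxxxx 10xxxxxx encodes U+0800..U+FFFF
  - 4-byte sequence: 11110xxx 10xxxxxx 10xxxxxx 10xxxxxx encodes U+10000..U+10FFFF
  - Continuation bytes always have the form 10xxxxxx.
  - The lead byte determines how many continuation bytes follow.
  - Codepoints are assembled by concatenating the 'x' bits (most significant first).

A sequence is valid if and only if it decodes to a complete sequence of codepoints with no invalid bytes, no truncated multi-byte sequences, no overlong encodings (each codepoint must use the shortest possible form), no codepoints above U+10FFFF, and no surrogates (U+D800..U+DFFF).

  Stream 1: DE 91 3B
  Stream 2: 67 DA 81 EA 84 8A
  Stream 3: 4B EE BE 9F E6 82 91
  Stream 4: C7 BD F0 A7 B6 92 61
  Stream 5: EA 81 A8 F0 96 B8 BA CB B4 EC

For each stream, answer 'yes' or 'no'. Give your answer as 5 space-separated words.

Answer: yes yes yes yes no

Derivation:
Stream 1: decodes cleanly. VALID
Stream 2: decodes cleanly. VALID
Stream 3: decodes cleanly. VALID
Stream 4: decodes cleanly. VALID
Stream 5: error at byte offset 10. INVALID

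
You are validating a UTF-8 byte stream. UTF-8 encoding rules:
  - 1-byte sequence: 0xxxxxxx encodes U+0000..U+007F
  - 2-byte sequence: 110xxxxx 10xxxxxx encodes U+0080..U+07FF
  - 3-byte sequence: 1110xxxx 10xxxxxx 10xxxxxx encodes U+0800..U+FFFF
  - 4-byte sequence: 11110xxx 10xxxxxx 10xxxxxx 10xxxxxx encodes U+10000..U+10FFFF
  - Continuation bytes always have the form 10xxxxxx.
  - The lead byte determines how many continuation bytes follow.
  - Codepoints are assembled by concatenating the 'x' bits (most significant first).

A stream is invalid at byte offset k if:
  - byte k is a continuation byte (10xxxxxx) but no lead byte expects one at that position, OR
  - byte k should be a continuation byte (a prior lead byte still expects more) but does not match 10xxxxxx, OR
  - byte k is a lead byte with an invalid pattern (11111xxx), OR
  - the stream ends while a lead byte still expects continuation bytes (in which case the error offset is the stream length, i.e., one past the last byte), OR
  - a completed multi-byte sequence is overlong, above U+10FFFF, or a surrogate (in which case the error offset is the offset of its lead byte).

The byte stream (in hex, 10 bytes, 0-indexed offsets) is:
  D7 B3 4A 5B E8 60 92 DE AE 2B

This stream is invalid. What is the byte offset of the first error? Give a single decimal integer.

Answer: 5

Derivation:
Byte[0]=D7: 2-byte lead, need 1 cont bytes. acc=0x17
Byte[1]=B3: continuation. acc=(acc<<6)|0x33=0x5F3
Completed: cp=U+05F3 (starts at byte 0)
Byte[2]=4A: 1-byte ASCII. cp=U+004A
Byte[3]=5B: 1-byte ASCII. cp=U+005B
Byte[4]=E8: 3-byte lead, need 2 cont bytes. acc=0x8
Byte[5]=60: expected 10xxxxxx continuation. INVALID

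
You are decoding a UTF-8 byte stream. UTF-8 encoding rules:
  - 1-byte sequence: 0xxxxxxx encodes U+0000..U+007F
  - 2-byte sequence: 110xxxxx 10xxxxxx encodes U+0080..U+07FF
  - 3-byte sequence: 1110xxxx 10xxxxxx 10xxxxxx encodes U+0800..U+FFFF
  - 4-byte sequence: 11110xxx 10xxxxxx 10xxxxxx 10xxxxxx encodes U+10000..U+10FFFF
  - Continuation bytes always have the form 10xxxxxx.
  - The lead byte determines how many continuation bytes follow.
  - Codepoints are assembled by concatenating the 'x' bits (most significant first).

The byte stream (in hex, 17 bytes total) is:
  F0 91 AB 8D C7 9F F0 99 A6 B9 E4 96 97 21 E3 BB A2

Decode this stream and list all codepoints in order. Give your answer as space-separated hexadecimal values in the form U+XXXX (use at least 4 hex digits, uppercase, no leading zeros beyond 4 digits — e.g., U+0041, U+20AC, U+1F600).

Byte[0]=F0: 4-byte lead, need 3 cont bytes. acc=0x0
Byte[1]=91: continuation. acc=(acc<<6)|0x11=0x11
Byte[2]=AB: continuation. acc=(acc<<6)|0x2B=0x46B
Byte[3]=8D: continuation. acc=(acc<<6)|0x0D=0x11ACD
Completed: cp=U+11ACD (starts at byte 0)
Byte[4]=C7: 2-byte lead, need 1 cont bytes. acc=0x7
Byte[5]=9F: continuation. acc=(acc<<6)|0x1F=0x1DF
Completed: cp=U+01DF (starts at byte 4)
Byte[6]=F0: 4-byte lead, need 3 cont bytes. acc=0x0
Byte[7]=99: continuation. acc=(acc<<6)|0x19=0x19
Byte[8]=A6: continuation. acc=(acc<<6)|0x26=0x666
Byte[9]=B9: continuation. acc=(acc<<6)|0x39=0x199B9
Completed: cp=U+199B9 (starts at byte 6)
Byte[10]=E4: 3-byte lead, need 2 cont bytes. acc=0x4
Byte[11]=96: continuation. acc=(acc<<6)|0x16=0x116
Byte[12]=97: continuation. acc=(acc<<6)|0x17=0x4597
Completed: cp=U+4597 (starts at byte 10)
Byte[13]=21: 1-byte ASCII. cp=U+0021
Byte[14]=E3: 3-byte lead, need 2 cont bytes. acc=0x3
Byte[15]=BB: continuation. acc=(acc<<6)|0x3B=0xFB
Byte[16]=A2: continuation. acc=(acc<<6)|0x22=0x3EE2
Completed: cp=U+3EE2 (starts at byte 14)

Answer: U+11ACD U+01DF U+199B9 U+4597 U+0021 U+3EE2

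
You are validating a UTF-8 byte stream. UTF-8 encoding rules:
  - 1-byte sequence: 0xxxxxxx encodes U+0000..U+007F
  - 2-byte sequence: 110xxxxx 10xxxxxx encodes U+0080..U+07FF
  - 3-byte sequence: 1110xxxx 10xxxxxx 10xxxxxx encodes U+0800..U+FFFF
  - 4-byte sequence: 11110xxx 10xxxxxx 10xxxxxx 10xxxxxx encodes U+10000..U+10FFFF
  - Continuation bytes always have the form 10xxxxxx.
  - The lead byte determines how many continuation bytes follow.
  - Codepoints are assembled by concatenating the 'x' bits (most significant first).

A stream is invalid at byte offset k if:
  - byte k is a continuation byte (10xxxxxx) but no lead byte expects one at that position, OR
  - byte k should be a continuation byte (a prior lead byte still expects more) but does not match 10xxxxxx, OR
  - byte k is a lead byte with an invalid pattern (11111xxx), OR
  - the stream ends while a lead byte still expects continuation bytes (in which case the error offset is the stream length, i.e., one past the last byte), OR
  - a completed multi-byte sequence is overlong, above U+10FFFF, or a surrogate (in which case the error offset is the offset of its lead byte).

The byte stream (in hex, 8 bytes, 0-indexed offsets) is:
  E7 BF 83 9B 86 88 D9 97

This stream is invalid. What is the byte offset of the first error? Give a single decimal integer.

Byte[0]=E7: 3-byte lead, need 2 cont bytes. acc=0x7
Byte[1]=BF: continuation. acc=(acc<<6)|0x3F=0x1FF
Byte[2]=83: continuation. acc=(acc<<6)|0x03=0x7FC3
Completed: cp=U+7FC3 (starts at byte 0)
Byte[3]=9B: INVALID lead byte (not 0xxx/110x/1110/11110)

Answer: 3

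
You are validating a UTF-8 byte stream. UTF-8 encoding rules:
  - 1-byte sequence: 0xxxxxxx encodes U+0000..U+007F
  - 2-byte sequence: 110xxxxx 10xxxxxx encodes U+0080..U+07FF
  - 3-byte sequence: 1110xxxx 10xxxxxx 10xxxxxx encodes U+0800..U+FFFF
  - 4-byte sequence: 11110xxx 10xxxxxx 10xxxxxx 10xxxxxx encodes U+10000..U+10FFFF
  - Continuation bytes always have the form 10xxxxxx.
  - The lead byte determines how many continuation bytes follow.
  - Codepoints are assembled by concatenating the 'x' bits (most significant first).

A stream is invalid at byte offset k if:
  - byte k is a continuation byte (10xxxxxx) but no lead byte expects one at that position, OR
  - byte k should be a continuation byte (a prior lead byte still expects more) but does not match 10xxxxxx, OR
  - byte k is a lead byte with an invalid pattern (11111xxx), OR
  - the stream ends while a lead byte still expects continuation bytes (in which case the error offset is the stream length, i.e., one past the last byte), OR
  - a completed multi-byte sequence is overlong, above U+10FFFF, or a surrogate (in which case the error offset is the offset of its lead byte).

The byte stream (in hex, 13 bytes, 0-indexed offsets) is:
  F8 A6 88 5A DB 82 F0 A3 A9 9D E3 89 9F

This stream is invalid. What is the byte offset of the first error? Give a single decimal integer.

Byte[0]=F8: INVALID lead byte (not 0xxx/110x/1110/11110)

Answer: 0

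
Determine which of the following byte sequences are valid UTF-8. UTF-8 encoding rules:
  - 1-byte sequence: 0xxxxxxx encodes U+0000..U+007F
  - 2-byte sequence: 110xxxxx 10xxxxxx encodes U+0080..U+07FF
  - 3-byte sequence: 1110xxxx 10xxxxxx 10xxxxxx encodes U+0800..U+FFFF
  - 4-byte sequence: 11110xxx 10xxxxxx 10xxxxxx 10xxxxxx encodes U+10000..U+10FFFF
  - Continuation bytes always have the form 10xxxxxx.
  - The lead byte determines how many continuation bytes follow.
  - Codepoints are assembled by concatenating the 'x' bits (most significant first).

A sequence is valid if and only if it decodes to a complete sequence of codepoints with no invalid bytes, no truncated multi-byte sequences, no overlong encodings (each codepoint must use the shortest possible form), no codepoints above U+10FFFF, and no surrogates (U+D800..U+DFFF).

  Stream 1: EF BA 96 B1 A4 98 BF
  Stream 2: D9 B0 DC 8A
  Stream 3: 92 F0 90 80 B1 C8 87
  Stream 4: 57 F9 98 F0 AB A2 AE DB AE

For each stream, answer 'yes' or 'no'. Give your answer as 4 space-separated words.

Stream 1: error at byte offset 3. INVALID
Stream 2: decodes cleanly. VALID
Stream 3: error at byte offset 0. INVALID
Stream 4: error at byte offset 1. INVALID

Answer: no yes no no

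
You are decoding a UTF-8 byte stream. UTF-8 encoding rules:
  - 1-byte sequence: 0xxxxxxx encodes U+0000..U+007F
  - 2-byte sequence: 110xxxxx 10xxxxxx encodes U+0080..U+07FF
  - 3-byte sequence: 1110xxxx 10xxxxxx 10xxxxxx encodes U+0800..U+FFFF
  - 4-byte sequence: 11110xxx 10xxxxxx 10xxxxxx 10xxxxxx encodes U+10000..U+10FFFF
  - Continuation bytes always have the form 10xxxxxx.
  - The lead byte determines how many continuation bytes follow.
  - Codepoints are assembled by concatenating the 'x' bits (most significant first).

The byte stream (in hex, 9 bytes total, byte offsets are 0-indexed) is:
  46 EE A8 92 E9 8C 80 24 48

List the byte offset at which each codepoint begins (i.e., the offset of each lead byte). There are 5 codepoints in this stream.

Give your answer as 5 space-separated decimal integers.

Byte[0]=46: 1-byte ASCII. cp=U+0046
Byte[1]=EE: 3-byte lead, need 2 cont bytes. acc=0xE
Byte[2]=A8: continuation. acc=(acc<<6)|0x28=0x3A8
Byte[3]=92: continuation. acc=(acc<<6)|0x12=0xEA12
Completed: cp=U+EA12 (starts at byte 1)
Byte[4]=E9: 3-byte lead, need 2 cont bytes. acc=0x9
Byte[5]=8C: continuation. acc=(acc<<6)|0x0C=0x24C
Byte[6]=80: continuation. acc=(acc<<6)|0x00=0x9300
Completed: cp=U+9300 (starts at byte 4)
Byte[7]=24: 1-byte ASCII. cp=U+0024
Byte[8]=48: 1-byte ASCII. cp=U+0048

Answer: 0 1 4 7 8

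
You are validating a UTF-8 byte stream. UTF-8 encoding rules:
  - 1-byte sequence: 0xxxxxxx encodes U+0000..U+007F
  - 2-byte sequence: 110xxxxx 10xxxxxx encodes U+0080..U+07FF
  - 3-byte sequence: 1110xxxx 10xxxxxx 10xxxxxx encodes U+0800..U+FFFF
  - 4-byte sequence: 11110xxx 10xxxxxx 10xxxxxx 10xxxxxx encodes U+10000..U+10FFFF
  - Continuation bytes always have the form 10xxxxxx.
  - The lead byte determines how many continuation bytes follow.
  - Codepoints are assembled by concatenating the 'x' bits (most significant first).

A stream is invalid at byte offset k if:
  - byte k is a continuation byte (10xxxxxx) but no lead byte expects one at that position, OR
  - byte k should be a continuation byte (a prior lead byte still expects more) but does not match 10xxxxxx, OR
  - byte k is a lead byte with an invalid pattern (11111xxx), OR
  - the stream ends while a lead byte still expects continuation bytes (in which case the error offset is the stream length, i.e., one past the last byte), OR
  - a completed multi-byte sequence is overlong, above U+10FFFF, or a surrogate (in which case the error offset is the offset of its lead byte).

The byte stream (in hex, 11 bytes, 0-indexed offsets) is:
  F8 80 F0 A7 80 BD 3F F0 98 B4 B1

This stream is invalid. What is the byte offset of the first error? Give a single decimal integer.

Answer: 0

Derivation:
Byte[0]=F8: INVALID lead byte (not 0xxx/110x/1110/11110)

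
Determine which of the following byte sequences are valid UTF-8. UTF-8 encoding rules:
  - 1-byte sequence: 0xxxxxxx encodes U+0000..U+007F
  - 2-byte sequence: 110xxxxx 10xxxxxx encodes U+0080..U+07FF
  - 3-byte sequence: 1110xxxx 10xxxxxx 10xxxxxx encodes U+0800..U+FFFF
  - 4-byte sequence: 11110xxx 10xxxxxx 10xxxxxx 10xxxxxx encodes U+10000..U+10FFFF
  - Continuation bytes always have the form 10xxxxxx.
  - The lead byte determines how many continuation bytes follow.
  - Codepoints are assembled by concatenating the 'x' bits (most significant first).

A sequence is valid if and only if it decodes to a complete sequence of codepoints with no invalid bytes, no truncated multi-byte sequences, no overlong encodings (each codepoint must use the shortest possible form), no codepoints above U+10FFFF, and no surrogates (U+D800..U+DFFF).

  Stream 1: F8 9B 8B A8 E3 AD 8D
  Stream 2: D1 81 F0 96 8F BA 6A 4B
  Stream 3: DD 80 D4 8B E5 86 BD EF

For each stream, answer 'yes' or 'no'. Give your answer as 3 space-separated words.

Answer: no yes no

Derivation:
Stream 1: error at byte offset 0. INVALID
Stream 2: decodes cleanly. VALID
Stream 3: error at byte offset 8. INVALID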